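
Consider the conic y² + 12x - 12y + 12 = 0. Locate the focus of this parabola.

(-1, 6)

Only y is squared. Complete the square in y: (y - 6)² = -12(x - 2).
Vertex (2, 6); 4p = -12 so p = -3. Opens left.
Focus is p units from the vertex along the axis: (h + p, k).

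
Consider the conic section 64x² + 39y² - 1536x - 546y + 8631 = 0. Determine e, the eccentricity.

Group: 64(x² - 24x) + 39(y² - 14y) = -8631
Complete the square in x and y: 64(x - 12)² + 39(y - 7)² = -8631 + 9216 + 1911 = 2496
Divide through by 2496 to get (x - 12)²/39 + (y - 7)²/64 = 1.
Ellipse, center (12, 7), major axis vertical; a² = 64, b² = 39.
c² = a² - b² = 25, so c = 5.
e = c/a = 5/8.

e = 5/8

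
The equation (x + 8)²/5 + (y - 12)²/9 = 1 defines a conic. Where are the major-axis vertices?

Center (-8, 12). The larger denominator 9 sits under the y-term, so the major axis is vertical; a² = 9, b² = 5.
a = 3. Vertices at (h, k ± a).

(-8, 9) and (-8, 15)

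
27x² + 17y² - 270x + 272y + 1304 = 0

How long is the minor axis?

Group the x- and y-terms: 27(x² - 10x) + 17(y² + 16y) = -1304
Completing the square gives 27(x - 5)² + 17(y + 8)² = -1304 + 675 + 1088 = 459.
Divide by 459: (x - 5)²/17 + (y + 8)²/27 = 1
Ellipse, center (5, -8), major axis vertical; a² = 27, b² = 17.
b² = 17 so b = √17; the minor axis has length 2b = 2√17.

2√17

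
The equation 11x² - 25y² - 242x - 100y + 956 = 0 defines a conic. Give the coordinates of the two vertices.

(6, -2) and (16, -2)

Rearranging, 11(x² - 22x) -25(y² + 4y) = -956.
Complete the square in x and y: 11(x - 11)² -25(y + 2)² = -956 + 1331 - 100 = 275
Divide by 275: (x - 11)²/25 - (y + 2)²/11 = 1
Hyperbola, center (11, -2), transverse axis horizontal; a² = 25, b² = 11.
a = 5. Vertices at (h ± a, k).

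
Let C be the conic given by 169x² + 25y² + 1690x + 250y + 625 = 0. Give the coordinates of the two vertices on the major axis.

Group: 169(x² + 10x) + 25(y² + 10y) = -625
Complete the square in x and y: 169(x + 5)² + 25(y + 5)² = -625 + 4225 + 625 = 4225
Divide by 4225: (x + 5)²/25 + (y + 5)²/169 = 1
Ellipse, center (-5, -5), major axis vertical; a² = 169, b² = 25.
a = 13. Vertices at (h, k ± a).

(-5, -18) and (-5, 8)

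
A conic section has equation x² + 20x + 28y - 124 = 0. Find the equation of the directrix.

y = 15

Only x is squared. Complete the square in x: (x + 10)² = -28(y - 8).
Vertex (-10, 8); 4p = -28 so p = -7. Opens down.
Directrix is the horizontal line y = k − p = 8 − (-7) = 15.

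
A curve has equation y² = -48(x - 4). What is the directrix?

Vertex (4, 0); 4p = -48 so p = -12. Opens left.
Directrix is the vertical line x = h − p = 4 − (-12) = 16.

x = 16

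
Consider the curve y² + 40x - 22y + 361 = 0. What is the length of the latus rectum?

40

Only y is squared. Complete the square in y: (y - 11)² = -40(x + 6).
Vertex (-6, 11); 4p = -40 so p = -10. Opens left.
Latus rectum length = |4p| = 40.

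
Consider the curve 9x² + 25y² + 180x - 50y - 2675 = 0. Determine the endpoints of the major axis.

Group the x- and y-terms: 9(x² + 20x) + 25(y² - 2y) = 2675
Complete the square in x and y: 9(x + 10)² + 25(y - 1)² = 2675 + 900 + 25 = 3600
Divide through by 3600 to get (x + 10)²/400 + (y - 1)²/144 = 1.
Ellipse, center (-10, 1), major axis horizontal; a² = 400, b² = 144.
a = 20. Vertices at (h ± a, k).

(-30, 1) and (10, 1)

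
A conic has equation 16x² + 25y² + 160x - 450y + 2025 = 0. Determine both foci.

(-8, 9) and (-2, 9)

Collect terms: 16(x² + 10x) + 25(y² - 18y) = -2025
Complete the square in x and y: 16(x + 5)² + 25(y - 9)² = -2025 + 400 + 2025 = 400
Divide by 400: (x + 5)²/25 + (y - 9)²/16 = 1
Ellipse, center (-5, 9), major axis horizontal; a² = 25, b² = 16.
c² = a² - b² = 25 - 16 = 9, so c = 3.
Foci lie on the horizontal axis through the center: (h ± c, k).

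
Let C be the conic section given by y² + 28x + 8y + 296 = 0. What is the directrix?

x = -3

Only y is squared. Complete the square in y: (y + 4)² = -28(x + 10).
Vertex (-10, -4); 4p = -28 so p = -7. Opens left.
Directrix is the vertical line x = h − p = -10 − (-7) = -3.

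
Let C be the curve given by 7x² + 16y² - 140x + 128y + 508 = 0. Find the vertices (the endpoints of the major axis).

(2, -4) and (18, -4)

Group: 7(x² - 20x) + 16(y² + 8y) = -508
Complete the square: 7(x - 10)² + 16(y + 4)² = -508 + 700 + 256 = 448
Dividing both sides by 448: (x - 10)²/64 + (y + 4)²/28 = 1
Ellipse, center (10, -4), major axis horizontal; a² = 64, b² = 28.
a = 8. Vertices at (h ± a, k).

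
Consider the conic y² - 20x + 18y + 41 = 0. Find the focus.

(3, -9)

Only y is squared. Complete the square in y: (y + 9)² = 20(x + 2).
Vertex (-2, -9); 4p = 20 so p = 5. Opens right.
Focus is p units from the vertex along the axis: (h + p, k).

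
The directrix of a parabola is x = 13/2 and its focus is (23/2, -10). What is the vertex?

(9, -10)

The vertex is the midpoint between the focus and the directrix along the axis of symmetry.
Axis is horizontal (directrix is vertical). Vertex x-coordinate = (23/2 + 13/2)/2 = 9; y-coordinate = -10.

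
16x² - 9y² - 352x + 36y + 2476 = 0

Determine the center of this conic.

16(x² - 22x) -9(y² - 4y) = -2476
Complete the square: 16(x - 11)² -9(y - 2)² = -2476 + 1936 - 36 = -576
Divide through by -576 to get (y - 2)²/64 - (x - 11)²/36 = 1.
Hyperbola with center (11, 2).

(11, 2)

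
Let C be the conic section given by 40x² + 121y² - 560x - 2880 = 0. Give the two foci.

Group the x- and y-terms: 40(x² - 14x) + 121y² = 2880
Completing the square gives 40(x - 7)² + 121y² = 2880 + 1960 + 0 = 4840.
Divide through by 4840 to get (x - 7)²/121 + y²/40 = 1.
Ellipse, center (7, 0), major axis horizontal; a² = 121, b² = 40.
c² = a² - b² = 121 - 40 = 81, so c = 9.
Foci lie on the horizontal axis through the center: (h ± c, k).

(-2, 0) and (16, 0)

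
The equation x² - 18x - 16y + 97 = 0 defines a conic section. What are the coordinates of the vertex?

Only x is squared. Complete the square in x: (x - 9)² = 16(y - 1).
Vertex (9, 1); 4p = 16 so p = 4. Opens up.

(9, 1)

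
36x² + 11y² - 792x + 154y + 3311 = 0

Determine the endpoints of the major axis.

(11, -19) and (11, 5)

Group the x- and y-terms: 36(x² - 22x) + 11(y² + 14y) = -3311
Completing the square gives 36(x - 11)² + 11(y + 7)² = -3311 + 4356 + 539 = 1584.
Dividing both sides by 1584: (x - 11)²/44 + (y + 7)²/144 = 1
Ellipse, center (11, -7), major axis vertical; a² = 144, b² = 44.
a = 12. Vertices at (h, k ± a).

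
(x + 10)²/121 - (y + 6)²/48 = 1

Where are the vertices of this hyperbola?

(-21, -6) and (1, -6)

Center (-10, -6). The positive term is the x-term, so the transverse axis is horizontal; a² = 121, b² = 48.
a = 11. Vertices at (h ± a, k).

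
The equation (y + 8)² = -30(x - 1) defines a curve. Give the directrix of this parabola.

Vertex (1, -8); 4p = -30 so p = -15/2. Opens left.
Directrix is the vertical line x = h − p = 1 − (-15/2) = 17/2.

x = 17/2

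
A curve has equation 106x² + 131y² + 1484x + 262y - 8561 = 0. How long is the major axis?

2√131

Group the x- and y-terms: 106(x² + 14x) + 131(y² + 2y) = 8561
Complete the square: 106(x + 7)² + 131(y + 1)² = 8561 + 5194 + 131 = 13886
Dividing both sides by 13886: (x + 7)²/131 + (y + 1)²/106 = 1
Ellipse, center (-7, -1), major axis horizontal; a² = 131, b² = 106.
a² = 131 so a = √131; the major axis has length 2a = 2√131.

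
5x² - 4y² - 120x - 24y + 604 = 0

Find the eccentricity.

Collect terms: 5(x² - 24x) -4(y² + 6y) = -604
Completing the square gives 5(x - 12)² -4(y + 3)² = -604 + 720 - 36 = 80.
Divide through by 80 to get (x - 12)²/16 - (y + 3)²/20 = 1.
Hyperbola, center (12, -3), transverse axis horizontal; a² = 16, b² = 20.
c² = a² + b² = 36, so c = 6.
e = c/a = 6/4 = 3/2.

e = 3/2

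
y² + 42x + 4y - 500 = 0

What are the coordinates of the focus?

Only y is squared. Complete the square in y: (y + 2)² = -42(x - 12).
Vertex (12, -2); 4p = -42 so p = -21/2. Opens left.
Focus is p units from the vertex along the axis: (h + p, k).

(3/2, -2)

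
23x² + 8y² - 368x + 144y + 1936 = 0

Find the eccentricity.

e = √345/23

23(x² - 16x) + 8(y² + 18y) = -1936
Completing the square gives 23(x - 8)² + 8(y + 9)² = -1936 + 1472 + 648 = 184.
Divide through by 184 to get (x - 8)²/8 + (y + 9)²/23 = 1.
Ellipse, center (8, -9), major axis vertical; a² = 23, b² = 8.
c² = a² - b² = 15, so c = √15.
e = c/a = √15/√23 = √345/23.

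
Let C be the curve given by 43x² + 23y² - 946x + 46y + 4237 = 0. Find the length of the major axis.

Collect terms: 43(x² - 22x) + 23(y² + 2y) = -4237
Completing the square gives 43(x - 11)² + 23(y + 1)² = -4237 + 5203 + 23 = 989.
Dividing both sides by 989: (x - 11)²/23 + (y + 1)²/43 = 1
Ellipse, center (11, -1), major axis vertical; a² = 43, b² = 23.
a² = 43 so a = √43; the major axis has length 2a = 2√43.

2√43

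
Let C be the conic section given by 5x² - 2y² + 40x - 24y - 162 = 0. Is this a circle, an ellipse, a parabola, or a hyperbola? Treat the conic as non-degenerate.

No xy term. Coefficients of x² and y² are A = 5, C = -2.
A and C have opposite signs ⇒ hyperbola.

hyperbola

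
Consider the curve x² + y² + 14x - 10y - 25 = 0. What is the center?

(-7, 5)

Group: (x² + 14x) + (y² - 10y) = 25
Completing the square gives (x + 7)² + (y - 5)² = 25 + 49 + 25 = 99.
So (x + 7)² + (y - 5)² = 99.
Circle centered at (-7, 5) with r² = 99.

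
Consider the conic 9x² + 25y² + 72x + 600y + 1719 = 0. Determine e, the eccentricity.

Group the x- and y-terms: 9(x² + 8x) + 25(y² + 24y) = -1719
9(x + 4)² + 25(y + 12)² = -1719 + 144 + 3600 = 2025
Divide by 2025: (x + 4)²/225 + (y + 12)²/81 = 1
Ellipse, center (-4, -12), major axis horizontal; a² = 225, b² = 81.
c² = a² - b² = 144, so c = 12.
e = c/a = 12/15 = 4/5.

e = 4/5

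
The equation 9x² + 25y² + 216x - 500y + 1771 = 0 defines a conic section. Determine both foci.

(-24, 10) and (0, 10)

Collect terms: 9(x² + 24x) + 25(y² - 20y) = -1771
Complete the square in x and y: 9(x + 12)² + 25(y - 10)² = -1771 + 1296 + 2500 = 2025
Dividing both sides by 2025: (x + 12)²/225 + (y - 10)²/81 = 1
Ellipse, center (-12, 10), major axis horizontal; a² = 225, b² = 81.
c² = a² - b² = 225 - 81 = 144, so c = 12.
Foci lie on the horizontal axis through the center: (h ± c, k).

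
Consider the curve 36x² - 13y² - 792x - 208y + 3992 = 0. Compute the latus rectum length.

13/3

Group the x- and y-terms: 36(x² - 22x) -13(y² + 16y) = -3992
Completing the square gives 36(x - 11)² -13(y + 8)² = -3992 + 4356 - 832 = -468.
Divide by -468: (y + 8)²/36 - (x - 11)²/13 = 1
Hyperbola, center (11, -8), transverse axis vertical; a² = 36, b² = 13.
Latus rectum length = 2b²/a = 2·13/6 = 13/3.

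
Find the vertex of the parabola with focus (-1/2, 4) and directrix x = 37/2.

(9, 4)

The vertex is the midpoint between the focus and the directrix along the axis of symmetry.
Axis is horizontal (directrix is vertical). Vertex x-coordinate = (-1/2 + 37/2)/2 = 9; y-coordinate = 4.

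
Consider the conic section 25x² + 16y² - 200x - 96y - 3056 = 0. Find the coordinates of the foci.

(4, -6) and (4, 12)

Collect terms: 25(x² - 8x) + 16(y² - 6y) = 3056
Complete the square in x and y: 25(x - 4)² + 16(y - 3)² = 3056 + 400 + 144 = 3600
Dividing both sides by 3600: (x - 4)²/144 + (y - 3)²/225 = 1
Ellipse, center (4, 3), major axis vertical; a² = 225, b² = 144.
c² = a² - b² = 225 - 144 = 81, so c = 9.
Foci lie on the vertical axis through the center: (h, k ± c).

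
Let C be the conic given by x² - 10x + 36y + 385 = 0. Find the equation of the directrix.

y = -1

Only x is squared. Complete the square in x: (x - 5)² = -36(y + 10).
Vertex (5, -10); 4p = -36 so p = -9. Opens down.
Directrix is the horizontal line y = k − p = -10 − (-9) = -1.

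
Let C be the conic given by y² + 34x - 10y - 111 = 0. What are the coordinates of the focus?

(-9/2, 5)

Only y is squared. Complete the square in y: (y - 5)² = -34(x - 4).
Vertex (4, 5); 4p = -34 so p = -17/2. Opens left.
Focus is p units from the vertex along the axis: (h + p, k).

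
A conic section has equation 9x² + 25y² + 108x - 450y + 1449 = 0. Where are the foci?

(-14, 9) and (2, 9)

Group the x- and y-terms: 9(x² + 12x) + 25(y² - 18y) = -1449
9(x + 6)² + 25(y - 9)² = -1449 + 324 + 2025 = 900
Divide through by 900 to get (x + 6)²/100 + (y - 9)²/36 = 1.
Ellipse, center (-6, 9), major axis horizontal; a² = 100, b² = 36.
c² = a² - b² = 100 - 36 = 64, so c = 8.
Foci lie on the horizontal axis through the center: (h ± c, k).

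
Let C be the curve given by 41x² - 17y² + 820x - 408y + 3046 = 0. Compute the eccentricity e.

e = √2378/41

Rearranging, 41(x² + 20x) -17(y² + 24y) = -3046.
Complete the square in x and y: 41(x + 10)² -17(y + 12)² = -3046 + 4100 - 2448 = -1394
Divide by -1394: (y + 12)²/82 - (x + 10)²/34 = 1
Hyperbola, center (-10, -12), transverse axis vertical; a² = 82, b² = 34.
c² = a² + b² = 116, so c = 2√29.
e = c/a = 2√29/√82 = √2378/41.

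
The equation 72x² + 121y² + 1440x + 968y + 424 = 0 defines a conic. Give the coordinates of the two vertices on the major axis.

72(x² + 20x) + 121(y² + 8y) = -424
Completing the square gives 72(x + 10)² + 121(y + 4)² = -424 + 7200 + 1936 = 8712.
Divide by 8712: (x + 10)²/121 + (y + 4)²/72 = 1
Ellipse, center (-10, -4), major axis horizontal; a² = 121, b² = 72.
a = 11. Vertices at (h ± a, k).

(-21, -4) and (1, -4)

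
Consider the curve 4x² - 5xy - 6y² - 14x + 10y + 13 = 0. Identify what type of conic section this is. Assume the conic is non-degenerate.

A = 4, B = -5, C = -6.
Discriminant B² − 4AC = (-5)² − 4·4·(-6) = 121.
B² − 4AC > 0 ⇒ hyperbola.

hyperbola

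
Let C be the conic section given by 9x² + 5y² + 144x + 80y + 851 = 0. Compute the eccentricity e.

e = 2/3

Group: 9(x² + 16x) + 5(y² + 16y) = -851
9(x + 8)² + 5(y + 8)² = -851 + 576 + 320 = 45
Divide by 45: (x + 8)²/5 + (y + 8)²/9 = 1
Ellipse, center (-8, -8), major axis vertical; a² = 9, b² = 5.
c² = a² - b² = 4, so c = 2.
e = c/a = 2/3.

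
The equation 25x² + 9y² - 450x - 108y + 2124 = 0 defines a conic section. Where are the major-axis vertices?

Group: 25(x² - 18x) + 9(y² - 12y) = -2124
Completing the square gives 25(x - 9)² + 9(y - 6)² = -2124 + 2025 + 324 = 225.
Divide by 225: (x - 9)²/9 + (y - 6)²/25 = 1
Ellipse, center (9, 6), major axis vertical; a² = 25, b² = 9.
a = 5. Vertices at (h, k ± a).

(9, 1) and (9, 11)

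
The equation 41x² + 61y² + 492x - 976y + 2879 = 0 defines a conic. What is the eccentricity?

e = 2√305/61

Group: 41(x² + 12x) + 61(y² - 16y) = -2879
Complete the square in x and y: 41(x + 6)² + 61(y - 8)² = -2879 + 1476 + 3904 = 2501
Dividing both sides by 2501: (x + 6)²/61 + (y - 8)²/41 = 1
Ellipse, center (-6, 8), major axis horizontal; a² = 61, b² = 41.
c² = a² - b² = 20, so c = 2√5.
e = c/a = 2√5/√61 = 2√305/61.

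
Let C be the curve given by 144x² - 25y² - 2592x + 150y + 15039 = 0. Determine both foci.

144(x² - 18x) -25(y² - 6y) = -15039
Complete the square: 144(x - 9)² -25(y - 3)² = -15039 + 11664 - 225 = -3600
Divide through by -3600 to get (y - 3)²/144 - (x - 9)²/25 = 1.
Hyperbola, center (9, 3), transverse axis vertical; a² = 144, b² = 25.
c² = a² + b² = 144 + 25 = 169, so c = 13.
Foci lie on the vertical axis through the center: (h, k ± c).

(9, -10) and (9, 16)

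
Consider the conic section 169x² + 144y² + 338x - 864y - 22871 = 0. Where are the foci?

Group the x- and y-terms: 169(x² + 2x) + 144(y² - 6y) = 22871
Complete the square: 169(x + 1)² + 144(y - 3)² = 22871 + 169 + 1296 = 24336
Divide through by 24336 to get (x + 1)²/144 + (y - 3)²/169 = 1.
Ellipse, center (-1, 3), major axis vertical; a² = 169, b² = 144.
c² = a² - b² = 169 - 144 = 25, so c = 5.
Foci lie on the vertical axis through the center: (h, k ± c).

(-1, -2) and (-1, 8)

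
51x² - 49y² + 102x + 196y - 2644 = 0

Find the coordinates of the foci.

51(x² + 2x) -49(y² - 4y) = 2644
Completing the square gives 51(x + 1)² -49(y - 2)² = 2644 + 51 - 196 = 2499.
Divide by 2499: (x + 1)²/49 - (y - 2)²/51 = 1
Hyperbola, center (-1, 2), transverse axis horizontal; a² = 49, b² = 51.
c² = a² + b² = 49 + 51 = 100, so c = 10.
Foci lie on the horizontal axis through the center: (h ± c, k).

(-11, 2) and (9, 2)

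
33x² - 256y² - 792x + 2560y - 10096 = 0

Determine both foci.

Collect terms: 33(x² - 24x) -256(y² - 10y) = 10096
Completing the square gives 33(x - 12)² -256(y - 5)² = 10096 + 4752 - 6400 = 8448.
Dividing both sides by 8448: (x - 12)²/256 - (y - 5)²/33 = 1
Hyperbola, center (12, 5), transverse axis horizontal; a² = 256, b² = 33.
c² = a² + b² = 256 + 33 = 289, so c = 17.
Foci lie on the horizontal axis through the center: (h ± c, k).

(-5, 5) and (29, 5)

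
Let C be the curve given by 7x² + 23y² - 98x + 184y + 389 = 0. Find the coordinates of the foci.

(7 - 4√2, -4) and (7 + 4√2, -4)

Group: 7(x² - 14x) + 23(y² + 8y) = -389
Complete the square in x and y: 7(x - 7)² + 23(y + 4)² = -389 + 343 + 368 = 322
Divide by 322: (x - 7)²/46 + (y + 4)²/14 = 1
Ellipse, center (7, -4), major axis horizontal; a² = 46, b² = 14.
c² = a² - b² = 46 - 14 = 32, so c = 4√2.
Foci lie on the horizontal axis through the center: (h ± c, k).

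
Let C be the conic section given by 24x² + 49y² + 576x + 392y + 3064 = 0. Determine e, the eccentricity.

Group the x- and y-terms: 24(x² + 24x) + 49(y² + 8y) = -3064
Complete the square: 24(x + 12)² + 49(y + 4)² = -3064 + 3456 + 784 = 1176
Dividing both sides by 1176: (x + 12)²/49 + (y + 4)²/24 = 1
Ellipse, center (-12, -4), major axis horizontal; a² = 49, b² = 24.
c² = a² - b² = 25, so c = 5.
e = c/a = 5/7.

e = 5/7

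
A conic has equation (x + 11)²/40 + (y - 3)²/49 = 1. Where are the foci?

Center (-11, 3). The larger denominator 49 sits under the y-term, so the major axis is vertical; a² = 49, b² = 40.
c² = a² - b² = 49 - 40 = 9, so c = 3.
Foci lie on the vertical axis through the center: (h, k ± c).

(-11, 0) and (-11, 6)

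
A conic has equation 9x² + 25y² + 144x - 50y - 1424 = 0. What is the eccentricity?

e = 4/5

Group: 9(x² + 16x) + 25(y² - 2y) = 1424
Complete the square: 9(x + 8)² + 25(y - 1)² = 1424 + 576 + 25 = 2025
Dividing both sides by 2025: (x + 8)²/225 + (y - 1)²/81 = 1
Ellipse, center (-8, 1), major axis horizontal; a² = 225, b² = 81.
c² = a² - b² = 144, so c = 12.
e = c/a = 12/15 = 4/5.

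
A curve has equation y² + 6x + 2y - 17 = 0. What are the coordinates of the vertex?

Only y is squared. Complete the square in y: (y + 1)² = -6(x - 3).
Vertex (3, -1); 4p = -6 so p = -3/2. Opens left.

(3, -1)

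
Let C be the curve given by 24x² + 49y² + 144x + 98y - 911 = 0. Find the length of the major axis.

14

Group the x- and y-terms: 24(x² + 6x) + 49(y² + 2y) = 911
Complete the square in x and y: 24(x + 3)² + 49(y + 1)² = 911 + 216 + 49 = 1176
Divide through by 1176 to get (x + 3)²/49 + (y + 1)²/24 = 1.
Ellipse, center (-3, -1), major axis horizontal; a² = 49, b² = 24.
a² = 49 so a = 7; the major axis has length 2a = 14.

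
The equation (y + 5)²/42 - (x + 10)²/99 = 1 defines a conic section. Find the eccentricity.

e = √658/14

Center (-10, -5). The positive term is the y-term, so the transverse axis is vertical; a² = 42, b² = 99.
c² = a² + b² = 141, so c = √141.
e = c/a = √141/√42 = √658/14.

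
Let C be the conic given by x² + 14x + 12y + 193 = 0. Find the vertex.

Only x is squared. Complete the square in x: (x + 7)² = -12(y + 12).
Vertex (-7, -12); 4p = -12 so p = -3. Opens down.

(-7, -12)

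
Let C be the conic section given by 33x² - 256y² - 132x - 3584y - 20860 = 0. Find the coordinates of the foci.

(-15, -7) and (19, -7)

Group the x- and y-terms: 33(x² - 4x) -256(y² + 14y) = 20860
Complete the square in x and y: 33(x - 2)² -256(y + 7)² = 20860 + 132 - 12544 = 8448
Dividing both sides by 8448: (x - 2)²/256 - (y + 7)²/33 = 1
Hyperbola, center (2, -7), transverse axis horizontal; a² = 256, b² = 33.
c² = a² + b² = 256 + 33 = 289, so c = 17.
Foci lie on the horizontal axis through the center: (h ± c, k).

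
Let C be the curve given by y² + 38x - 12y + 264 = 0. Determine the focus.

(-31/2, 6)

Only y is squared. Complete the square in y: (y - 6)² = -38(x + 6).
Vertex (-6, 6); 4p = -38 so p = -19/2. Opens left.
Focus is p units from the vertex along the axis: (h + p, k).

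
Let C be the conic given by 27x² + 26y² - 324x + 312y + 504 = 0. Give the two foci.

(6, -6 - √2) and (6, -6 + √2)

Rearranging, 27(x² - 12x) + 26(y² + 12y) = -504.
Completing the square gives 27(x - 6)² + 26(y + 6)² = -504 + 972 + 936 = 1404.
Dividing both sides by 1404: (x - 6)²/52 + (y + 6)²/54 = 1
Ellipse, center (6, -6), major axis vertical; a² = 54, b² = 52.
c² = a² - b² = 54 - 52 = 2, so c = √2.
Foci lie on the vertical axis through the center: (h, k ± c).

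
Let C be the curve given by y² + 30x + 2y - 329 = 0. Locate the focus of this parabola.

Only y is squared. Complete the square in y: (y + 1)² = -30(x - 11).
Vertex (11, -1); 4p = -30 so p = -15/2. Opens left.
Focus is p units from the vertex along the axis: (h + p, k).

(7/2, -1)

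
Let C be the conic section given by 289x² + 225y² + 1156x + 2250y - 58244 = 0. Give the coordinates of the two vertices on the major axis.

(-2, -22) and (-2, 12)

Group: 289(x² + 4x) + 225(y² + 10y) = 58244
Complete the square: 289(x + 2)² + 225(y + 5)² = 58244 + 1156 + 5625 = 65025
Divide by 65025: (x + 2)²/225 + (y + 5)²/289 = 1
Ellipse, center (-2, -5), major axis vertical; a² = 289, b² = 225.
a = 17. Vertices at (h, k ± a).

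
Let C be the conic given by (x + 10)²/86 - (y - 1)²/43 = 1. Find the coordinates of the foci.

(-10 - √129, 1) and (-10 + √129, 1)

Center (-10, 1). The positive term is the x-term, so the transverse axis is horizontal; a² = 86, b² = 43.
c² = a² + b² = 86 + 43 = 129, so c = √129.
Foci lie on the horizontal axis through the center: (h ± c, k).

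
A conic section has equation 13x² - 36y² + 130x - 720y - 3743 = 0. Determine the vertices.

13(x² + 10x) -36(y² + 20y) = 3743
Completing the square gives 13(x + 5)² -36(y + 10)² = 3743 + 325 - 3600 = 468.
Dividing both sides by 468: (x + 5)²/36 - (y + 10)²/13 = 1
Hyperbola, center (-5, -10), transverse axis horizontal; a² = 36, b² = 13.
a = 6. Vertices at (h ± a, k).

(-11, -10) and (1, -10)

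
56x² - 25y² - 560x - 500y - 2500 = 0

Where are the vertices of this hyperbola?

(0, -10) and (10, -10)

Collect terms: 56(x² - 10x) -25(y² + 20y) = 2500
Complete the square in x and y: 56(x - 5)² -25(y + 10)² = 2500 + 1400 - 2500 = 1400
Divide through by 1400 to get (x - 5)²/25 - (y + 10)²/56 = 1.
Hyperbola, center (5, -10), transverse axis horizontal; a² = 25, b² = 56.
a = 5. Vertices at (h ± a, k).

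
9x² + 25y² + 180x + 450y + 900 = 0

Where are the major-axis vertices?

(-25, -9) and (5, -9)

Group the x- and y-terms: 9(x² + 20x) + 25(y² + 18y) = -900
9(x + 10)² + 25(y + 9)² = -900 + 900 + 2025 = 2025
Divide by 2025: (x + 10)²/225 + (y + 9)²/81 = 1
Ellipse, center (-10, -9), major axis horizontal; a² = 225, b² = 81.
a = 15. Vertices at (h ± a, k).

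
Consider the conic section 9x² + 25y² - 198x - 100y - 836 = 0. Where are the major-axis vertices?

Group: 9(x² - 22x) + 25(y² - 4y) = 836
Complete the square in x and y: 9(x - 11)² + 25(y - 2)² = 836 + 1089 + 100 = 2025
Divide by 2025: (x - 11)²/225 + (y - 2)²/81 = 1
Ellipse, center (11, 2), major axis horizontal; a² = 225, b² = 81.
a = 15. Vertices at (h ± a, k).

(-4, 2) and (26, 2)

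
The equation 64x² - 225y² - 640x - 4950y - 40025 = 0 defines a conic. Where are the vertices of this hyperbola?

(-10, -11) and (20, -11)

Group: 64(x² - 10x) -225(y² + 22y) = 40025
64(x - 5)² -225(y + 11)² = 40025 + 1600 - 27225 = 14400
Divide by 14400: (x - 5)²/225 - (y + 11)²/64 = 1
Hyperbola, center (5, -11), transverse axis horizontal; a² = 225, b² = 64.
a = 15. Vertices at (h ± a, k).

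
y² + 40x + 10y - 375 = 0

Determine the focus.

Only y is squared. Complete the square in y: (y + 5)² = -40(x - 10).
Vertex (10, -5); 4p = -40 so p = -10. Opens left.
Focus is p units from the vertex along the axis: (h + p, k).

(0, -5)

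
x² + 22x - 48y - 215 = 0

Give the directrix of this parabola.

y = -19

Only x is squared. Complete the square in x: (x + 11)² = 48(y + 7).
Vertex (-11, -7); 4p = 48 so p = 12. Opens up.
Directrix is the horizontal line y = k − p = -7 − (12) = -19.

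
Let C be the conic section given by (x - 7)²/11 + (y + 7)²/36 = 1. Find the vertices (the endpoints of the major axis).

Center (7, -7). The larger denominator 36 sits under the y-term, so the major axis is vertical; a² = 36, b² = 11.
a = 6. Vertices at (h, k ± a).

(7, -13) and (7, -1)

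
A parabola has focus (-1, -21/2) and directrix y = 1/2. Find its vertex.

The vertex is the midpoint between the focus and the directrix along the axis of symmetry.
Axis is vertical (directrix is horizontal). Vertex y-coordinate = (-21/2 + 1/2)/2 = -5; x-coordinate = -1.

(-1, -5)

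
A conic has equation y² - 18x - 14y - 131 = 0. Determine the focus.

(-11/2, 7)

Only y is squared. Complete the square in y: (y - 7)² = 18(x + 10).
Vertex (-10, 7); 4p = 18 so p = 9/2. Opens right.
Focus is p units from the vertex along the axis: (h + p, k).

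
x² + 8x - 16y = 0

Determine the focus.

(-4, 3)

Only x is squared. Complete the square in x: (x + 4)² = 16(y + 1).
Vertex (-4, -1); 4p = 16 so p = 4. Opens up.
Focus is p units from the vertex along the axis: (h, k + p).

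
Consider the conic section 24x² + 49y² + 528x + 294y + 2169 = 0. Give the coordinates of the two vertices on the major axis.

Group the x- and y-terms: 24(x² + 22x) + 49(y² + 6y) = -2169
24(x + 11)² + 49(y + 3)² = -2169 + 2904 + 441 = 1176
Dividing both sides by 1176: (x + 11)²/49 + (y + 3)²/24 = 1
Ellipse, center (-11, -3), major axis horizontal; a² = 49, b² = 24.
a = 7. Vertices at (h ± a, k).

(-18, -3) and (-4, -3)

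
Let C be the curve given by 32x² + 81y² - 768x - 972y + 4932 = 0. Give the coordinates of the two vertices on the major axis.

Rearranging, 32(x² - 24x) + 81(y² - 12y) = -4932.
Complete the square in x and y: 32(x - 12)² + 81(y - 6)² = -4932 + 4608 + 2916 = 2592
Divide through by 2592 to get (x - 12)²/81 + (y - 6)²/32 = 1.
Ellipse, center (12, 6), major axis horizontal; a² = 81, b² = 32.
a = 9. Vertices at (h ± a, k).

(3, 6) and (21, 6)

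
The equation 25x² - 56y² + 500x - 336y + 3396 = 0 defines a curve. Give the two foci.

(-10, -12) and (-10, 6)

Collect terms: 25(x² + 20x) -56(y² + 6y) = -3396
25(x + 10)² -56(y + 3)² = -3396 + 2500 - 504 = -1400
Divide through by -1400 to get (y + 3)²/25 - (x + 10)²/56 = 1.
Hyperbola, center (-10, -3), transverse axis vertical; a² = 25, b² = 56.
c² = a² + b² = 25 + 56 = 81, so c = 9.
Foci lie on the vertical axis through the center: (h, k ± c).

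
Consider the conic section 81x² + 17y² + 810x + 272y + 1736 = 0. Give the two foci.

Collect terms: 81(x² + 10x) + 17(y² + 16y) = -1736
Complete the square: 81(x + 5)² + 17(y + 8)² = -1736 + 2025 + 1088 = 1377
Dividing both sides by 1377: (x + 5)²/17 + (y + 8)²/81 = 1
Ellipse, center (-5, -8), major axis vertical; a² = 81, b² = 17.
c² = a² - b² = 81 - 17 = 64, so c = 8.
Foci lie on the vertical axis through the center: (h, k ± c).

(-5, -16) and (-5, 0)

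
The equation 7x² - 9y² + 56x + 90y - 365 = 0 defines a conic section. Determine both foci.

Rearranging, 7(x² + 8x) -9(y² - 10y) = 365.
Complete the square: 7(x + 4)² -9(y - 5)² = 365 + 112 - 225 = 252
Dividing both sides by 252: (x + 4)²/36 - (y - 5)²/28 = 1
Hyperbola, center (-4, 5), transverse axis horizontal; a² = 36, b² = 28.
c² = a² + b² = 36 + 28 = 64, so c = 8.
Foci lie on the horizontal axis through the center: (h ± c, k).

(-12, 5) and (4, 5)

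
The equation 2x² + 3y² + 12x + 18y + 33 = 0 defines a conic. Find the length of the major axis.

2√6

Rearranging, 2(x² + 6x) + 3(y² + 6y) = -33.
Complete the square in x and y: 2(x + 3)² + 3(y + 3)² = -33 + 18 + 27 = 12
Divide through by 12 to get (x + 3)²/6 + (y + 3)²/4 = 1.
Ellipse, center (-3, -3), major axis horizontal; a² = 6, b² = 4.
a² = 6 so a = √6; the major axis has length 2a = 2√6.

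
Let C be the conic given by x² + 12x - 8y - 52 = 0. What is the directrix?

Only x is squared. Complete the square in x: (x + 6)² = 8(y + 11).
Vertex (-6, -11); 4p = 8 so p = 2. Opens up.
Directrix is the horizontal line y = k − p = -11 − (2) = -13.

y = -13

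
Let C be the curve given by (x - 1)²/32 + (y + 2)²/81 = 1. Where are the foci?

(1, -9) and (1, 5)

Center (1, -2). The larger denominator 81 sits under the y-term, so the major axis is vertical; a² = 81, b² = 32.
c² = a² - b² = 81 - 32 = 49, so c = 7.
Foci lie on the vertical axis through the center: (h, k ± c).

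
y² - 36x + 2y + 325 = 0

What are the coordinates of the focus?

(18, -1)

Only y is squared. Complete the square in y: (y + 1)² = 36(x - 9).
Vertex (9, -1); 4p = 36 so p = 9. Opens right.
Focus is p units from the vertex along the axis: (h + p, k).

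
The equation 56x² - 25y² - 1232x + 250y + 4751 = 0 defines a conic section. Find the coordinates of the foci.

Rearranging, 56(x² - 22x) -25(y² - 10y) = -4751.
56(x - 11)² -25(y - 5)² = -4751 + 6776 - 625 = 1400
Divide through by 1400 to get (x - 11)²/25 - (y - 5)²/56 = 1.
Hyperbola, center (11, 5), transverse axis horizontal; a² = 25, b² = 56.
c² = a² + b² = 25 + 56 = 81, so c = 9.
Foci lie on the horizontal axis through the center: (h ± c, k).

(2, 5) and (20, 5)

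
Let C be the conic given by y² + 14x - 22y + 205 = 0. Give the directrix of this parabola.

Only y is squared. Complete the square in y: (y - 11)² = -14(x + 6).
Vertex (-6, 11); 4p = -14 so p = -7/2. Opens left.
Directrix is the vertical line x = h − p = -6 − (-7/2) = -5/2.

x = -5/2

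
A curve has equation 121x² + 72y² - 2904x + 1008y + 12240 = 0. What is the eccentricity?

e = 7/11

Group: 121(x² - 24x) + 72(y² + 14y) = -12240
Complete the square: 121(x - 12)² + 72(y + 7)² = -12240 + 17424 + 3528 = 8712
Dividing both sides by 8712: (x - 12)²/72 + (y + 7)²/121 = 1
Ellipse, center (12, -7), major axis vertical; a² = 121, b² = 72.
c² = a² - b² = 49, so c = 7.
e = c/a = 7/11.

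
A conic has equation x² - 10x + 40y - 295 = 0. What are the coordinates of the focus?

(5, -2)

Only x is squared. Complete the square in x: (x - 5)² = -40(y - 8).
Vertex (5, 8); 4p = -40 so p = -10. Opens down.
Focus is p units from the vertex along the axis: (h, k + p).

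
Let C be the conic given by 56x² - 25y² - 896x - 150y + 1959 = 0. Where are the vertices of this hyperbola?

Rearranging, 56(x² - 16x) -25(y² + 6y) = -1959.
Complete the square: 56(x - 8)² -25(y + 3)² = -1959 + 3584 - 225 = 1400
Divide through by 1400 to get (x - 8)²/25 - (y + 3)²/56 = 1.
Hyperbola, center (8, -3), transverse axis horizontal; a² = 25, b² = 56.
a = 5. Vertices at (h ± a, k).

(3, -3) and (13, -3)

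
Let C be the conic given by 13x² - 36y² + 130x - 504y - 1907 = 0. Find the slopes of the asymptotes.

√13/6 and -√13/6

Collect terms: 13(x² + 10x) -36(y² + 14y) = 1907
Complete the square: 13(x + 5)² -36(y + 7)² = 1907 + 325 - 1764 = 468
Divide through by 468 to get (x + 5)²/36 - (y + 7)²/13 = 1.
Hyperbola, center (-5, -7), transverse axis horizontal; a² = 36, b² = 13.
For a horizontal hyperbola the asymptotes have slope ±b/a.
Here that is ±√13/6.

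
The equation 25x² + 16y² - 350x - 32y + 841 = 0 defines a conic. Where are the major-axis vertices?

(7, -4) and (7, 6)

Group the x- and y-terms: 25(x² - 14x) + 16(y² - 2y) = -841
Completing the square gives 25(x - 7)² + 16(y - 1)² = -841 + 1225 + 16 = 400.
Divide through by 400 to get (x - 7)²/16 + (y - 1)²/25 = 1.
Ellipse, center (7, 1), major axis vertical; a² = 25, b² = 16.
a = 5. Vertices at (h, k ± a).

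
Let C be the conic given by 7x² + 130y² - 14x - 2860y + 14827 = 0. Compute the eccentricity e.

7(x² - 2x) + 130(y² - 22y) = -14827
7(x - 1)² + 130(y - 11)² = -14827 + 7 + 15730 = 910
Divide by 910: (x - 1)²/130 + (y - 11)²/7 = 1
Ellipse, center (1, 11), major axis horizontal; a² = 130, b² = 7.
c² = a² - b² = 123, so c = √123.
e = c/a = √123/√130 = √15990/130.

e = √15990/130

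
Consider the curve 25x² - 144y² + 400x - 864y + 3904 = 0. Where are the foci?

Rearranging, 25(x² + 16x) -144(y² + 6y) = -3904.
Complete the square: 25(x + 8)² -144(y + 3)² = -3904 + 1600 - 1296 = -3600
Dividing both sides by -3600: (y + 3)²/25 - (x + 8)²/144 = 1
Hyperbola, center (-8, -3), transverse axis vertical; a² = 25, b² = 144.
c² = a² + b² = 25 + 144 = 169, so c = 13.
Foci lie on the vertical axis through the center: (h, k ± c).

(-8, -16) and (-8, 10)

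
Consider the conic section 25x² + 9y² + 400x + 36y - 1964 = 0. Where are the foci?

Rearranging, 25(x² + 16x) + 9(y² + 4y) = 1964.
Complete the square: 25(x + 8)² + 9(y + 2)² = 1964 + 1600 + 36 = 3600
Divide by 3600: (x + 8)²/144 + (y + 2)²/400 = 1
Ellipse, center (-8, -2), major axis vertical; a² = 400, b² = 144.
c² = a² - b² = 400 - 144 = 256, so c = 16.
Foci lie on the vertical axis through the center: (h, k ± c).

(-8, -18) and (-8, 14)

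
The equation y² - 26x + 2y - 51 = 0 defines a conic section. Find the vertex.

Only y is squared. Complete the square in y: (y + 1)² = 26(x + 2).
Vertex (-2, -1); 4p = 26 so p = 13/2. Opens right.

(-2, -1)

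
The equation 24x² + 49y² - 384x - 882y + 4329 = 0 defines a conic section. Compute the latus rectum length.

24(x² - 16x) + 49(y² - 18y) = -4329
Complete the square: 24(x - 8)² + 49(y - 9)² = -4329 + 1536 + 3969 = 1176
Divide through by 1176 to get (x - 8)²/49 + (y - 9)²/24 = 1.
Ellipse, center (8, 9), major axis horizontal; a² = 49, b² = 24.
Latus rectum length = 2b²/a = 2·24/7 = 48/7.

48/7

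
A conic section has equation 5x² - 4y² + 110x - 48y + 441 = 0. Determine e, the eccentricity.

e = 3/2

Group: 5(x² + 22x) -4(y² + 12y) = -441
5(x + 11)² -4(y + 6)² = -441 + 605 - 144 = 20
Divide by 20: (x + 11)²/4 - (y + 6)²/5 = 1
Hyperbola, center (-11, -6), transverse axis horizontal; a² = 4, b² = 5.
c² = a² + b² = 9, so c = 3.
e = c/a = 3/2.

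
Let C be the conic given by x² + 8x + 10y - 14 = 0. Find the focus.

(-4, 1/2)

Only x is squared. Complete the square in x: (x + 4)² = -10(y - 3).
Vertex (-4, 3); 4p = -10 so p = -5/2. Opens down.
Focus is p units from the vertex along the axis: (h, k + p).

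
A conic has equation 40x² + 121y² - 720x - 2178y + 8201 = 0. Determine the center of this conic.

(9, 9)

Rearranging, 40(x² - 18x) + 121(y² - 18y) = -8201.
40(x - 9)² + 121(y - 9)² = -8201 + 3240 + 9801 = 4840
Dividing both sides by 4840: (x - 9)²/121 + (y - 9)²/40 = 1
Ellipse with center (9, 9).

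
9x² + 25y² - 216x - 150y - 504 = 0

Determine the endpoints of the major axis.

(-3, 3) and (27, 3)

Rearranging, 9(x² - 24x) + 25(y² - 6y) = 504.
Complete the square: 9(x - 12)² + 25(y - 3)² = 504 + 1296 + 225 = 2025
Divide through by 2025 to get (x - 12)²/225 + (y - 3)²/81 = 1.
Ellipse, center (12, 3), major axis horizontal; a² = 225, b² = 81.
a = 15. Vertices at (h ± a, k).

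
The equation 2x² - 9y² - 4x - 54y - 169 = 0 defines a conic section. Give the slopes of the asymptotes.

Group the x- and y-terms: 2(x² - 2x) -9(y² + 6y) = 169
Complete the square: 2(x - 1)² -9(y + 3)² = 169 + 2 - 81 = 90
Divide through by 90 to get (x - 1)²/45 - (y + 3)²/10 = 1.
Hyperbola, center (1, -3), transverse axis horizontal; a² = 45, b² = 10.
For a horizontal hyperbola the asymptotes have slope ±b/a.
Here that is ±√10/3√5 = ±√2/3.

√2/3 and -√2/3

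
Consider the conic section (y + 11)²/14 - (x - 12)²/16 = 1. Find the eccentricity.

Center (12, -11). The positive term is the y-term, so the transverse axis is vertical; a² = 14, b² = 16.
c² = a² + b² = 30, so c = √30.
e = c/a = √30/√14 = √105/7.

e = √105/7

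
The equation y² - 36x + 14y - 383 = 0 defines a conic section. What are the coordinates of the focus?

Only y is squared. Complete the square in y: (y + 7)² = 36(x + 12).
Vertex (-12, -7); 4p = 36 so p = 9. Opens right.
Focus is p units from the vertex along the axis: (h + p, k).

(-3, -7)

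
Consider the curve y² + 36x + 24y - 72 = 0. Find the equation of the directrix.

Only y is squared. Complete the square in y: (y + 12)² = -36(x - 6).
Vertex (6, -12); 4p = -36 so p = -9. Opens left.
Directrix is the vertical line x = h − p = 6 − (-9) = 15.

x = 15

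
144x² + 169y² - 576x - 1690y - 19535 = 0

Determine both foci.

(-3, 5) and (7, 5)

144(x² - 4x) + 169(y² - 10y) = 19535
Completing the square gives 144(x - 2)² + 169(y - 5)² = 19535 + 576 + 4225 = 24336.
Divide by 24336: (x - 2)²/169 + (y - 5)²/144 = 1
Ellipse, center (2, 5), major axis horizontal; a² = 169, b² = 144.
c² = a² - b² = 169 - 144 = 25, so c = 5.
Foci lie on the horizontal axis through the center: (h ± c, k).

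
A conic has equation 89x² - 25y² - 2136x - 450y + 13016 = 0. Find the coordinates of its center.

Collect terms: 89(x² - 24x) -25(y² + 18y) = -13016
Completing the square gives 89(x - 12)² -25(y + 9)² = -13016 + 12816 - 2025 = -2225.
Divide by -2225: (y + 9)²/89 - (x - 12)²/25 = 1
Hyperbola with center (12, -9).

(12, -9)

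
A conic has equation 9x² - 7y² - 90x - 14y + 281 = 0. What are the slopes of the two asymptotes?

3√7/7 and -3√7/7

Group the x- and y-terms: 9(x² - 10x) -7(y² + 2y) = -281
9(x - 5)² -7(y + 1)² = -281 + 225 - 7 = -63
Divide through by -63 to get (y + 1)²/9 - (x - 5)²/7 = 1.
Hyperbola, center (5, -1), transverse axis vertical; a² = 9, b² = 7.
For a vertical hyperbola the asymptotes have slope ±a/b.
Here that is ±3/√7 = ±3√7/7.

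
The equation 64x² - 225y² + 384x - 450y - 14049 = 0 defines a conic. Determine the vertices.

Collect terms: 64(x² + 6x) -225(y² + 2y) = 14049
Completing the square gives 64(x + 3)² -225(y + 1)² = 14049 + 576 - 225 = 14400.
Divide by 14400: (x + 3)²/225 - (y + 1)²/64 = 1
Hyperbola, center (-3, -1), transverse axis horizontal; a² = 225, b² = 64.
a = 15. Vertices at (h ± a, k).

(-18, -1) and (12, -1)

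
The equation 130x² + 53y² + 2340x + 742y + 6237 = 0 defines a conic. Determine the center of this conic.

Group the x- and y-terms: 130(x² + 18x) + 53(y² + 14y) = -6237
Complete the square in x and y: 130(x + 9)² + 53(y + 7)² = -6237 + 10530 + 2597 = 6890
Divide by 6890: (x + 9)²/53 + (y + 7)²/130 = 1
Ellipse with center (-9, -7).

(-9, -7)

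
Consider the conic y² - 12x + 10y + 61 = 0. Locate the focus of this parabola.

Only y is squared. Complete the square in y: (y + 5)² = 12(x - 3).
Vertex (3, -5); 4p = 12 so p = 3. Opens right.
Focus is p units from the vertex along the axis: (h + p, k).

(6, -5)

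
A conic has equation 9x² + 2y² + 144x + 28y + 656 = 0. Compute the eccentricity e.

e = √7/3

Collect terms: 9(x² + 16x) + 2(y² + 14y) = -656
Completing the square gives 9(x + 8)² + 2(y + 7)² = -656 + 576 + 98 = 18.
Divide through by 18 to get (x + 8)²/2 + (y + 7)²/9 = 1.
Ellipse, center (-8, -7), major axis vertical; a² = 9, b² = 2.
c² = a² - b² = 7, so c = √7.
e = c/a = √7/3.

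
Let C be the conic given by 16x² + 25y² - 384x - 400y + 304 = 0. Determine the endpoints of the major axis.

(-3, 8) and (27, 8)

Rearranging, 16(x² - 24x) + 25(y² - 16y) = -304.
Complete the square in x and y: 16(x - 12)² + 25(y - 8)² = -304 + 2304 + 1600 = 3600
Dividing both sides by 3600: (x - 12)²/225 + (y - 8)²/144 = 1
Ellipse, center (12, 8), major axis horizontal; a² = 225, b² = 144.
a = 15. Vertices at (h ± a, k).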